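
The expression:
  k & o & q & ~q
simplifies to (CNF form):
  False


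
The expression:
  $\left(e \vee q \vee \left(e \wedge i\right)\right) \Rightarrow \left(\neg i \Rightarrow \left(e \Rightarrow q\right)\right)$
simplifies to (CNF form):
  $i \vee q \vee \neg e$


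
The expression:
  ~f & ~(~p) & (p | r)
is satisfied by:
  {p: True, f: False}


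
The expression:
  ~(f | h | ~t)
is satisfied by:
  {t: True, h: False, f: False}


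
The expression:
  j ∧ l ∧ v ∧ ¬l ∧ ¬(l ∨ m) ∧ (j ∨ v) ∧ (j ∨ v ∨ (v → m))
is never true.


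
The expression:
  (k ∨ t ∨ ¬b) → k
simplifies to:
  k ∨ (b ∧ ¬t)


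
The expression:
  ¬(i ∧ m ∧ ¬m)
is always true.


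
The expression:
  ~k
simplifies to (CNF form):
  ~k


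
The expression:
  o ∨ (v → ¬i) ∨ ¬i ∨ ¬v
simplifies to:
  o ∨ ¬i ∨ ¬v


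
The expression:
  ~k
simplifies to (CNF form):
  ~k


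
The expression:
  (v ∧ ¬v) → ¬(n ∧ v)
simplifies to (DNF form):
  True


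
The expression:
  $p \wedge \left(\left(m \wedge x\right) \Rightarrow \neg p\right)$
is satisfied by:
  {p: True, m: False, x: False}
  {p: True, x: True, m: False}
  {p: True, m: True, x: False}


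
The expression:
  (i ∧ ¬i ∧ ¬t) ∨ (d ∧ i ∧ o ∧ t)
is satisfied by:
  {t: True, i: True, d: True, o: True}


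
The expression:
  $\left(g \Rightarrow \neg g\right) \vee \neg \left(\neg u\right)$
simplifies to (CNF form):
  $u \vee \neg g$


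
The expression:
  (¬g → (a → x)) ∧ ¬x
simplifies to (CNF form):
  ¬x ∧ (g ∨ ¬a)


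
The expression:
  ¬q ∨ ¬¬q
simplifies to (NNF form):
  True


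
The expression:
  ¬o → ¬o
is always true.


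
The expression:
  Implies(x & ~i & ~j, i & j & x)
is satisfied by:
  {i: True, j: True, x: False}
  {i: True, j: False, x: False}
  {j: True, i: False, x: False}
  {i: False, j: False, x: False}
  {i: True, x: True, j: True}
  {i: True, x: True, j: False}
  {x: True, j: True, i: False}


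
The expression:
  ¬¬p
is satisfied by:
  {p: True}


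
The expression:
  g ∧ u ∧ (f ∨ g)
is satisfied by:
  {u: True, g: True}


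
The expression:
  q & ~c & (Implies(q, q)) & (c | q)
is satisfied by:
  {q: True, c: False}


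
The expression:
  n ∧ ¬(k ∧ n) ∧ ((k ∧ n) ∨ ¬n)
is never true.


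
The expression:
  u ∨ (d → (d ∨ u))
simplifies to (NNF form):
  True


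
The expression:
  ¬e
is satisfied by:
  {e: False}


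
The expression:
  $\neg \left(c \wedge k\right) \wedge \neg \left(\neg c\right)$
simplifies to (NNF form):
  $c \wedge \neg k$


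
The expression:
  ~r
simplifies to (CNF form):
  ~r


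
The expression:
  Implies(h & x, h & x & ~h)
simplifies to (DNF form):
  ~h | ~x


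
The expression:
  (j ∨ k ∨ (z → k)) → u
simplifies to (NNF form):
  u ∨ (z ∧ ¬j ∧ ¬k)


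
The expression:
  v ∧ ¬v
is never true.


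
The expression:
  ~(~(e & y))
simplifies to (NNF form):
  e & y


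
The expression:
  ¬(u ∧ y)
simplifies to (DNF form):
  ¬u ∨ ¬y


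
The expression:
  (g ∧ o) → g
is always true.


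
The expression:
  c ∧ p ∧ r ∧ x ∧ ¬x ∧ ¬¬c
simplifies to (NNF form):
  False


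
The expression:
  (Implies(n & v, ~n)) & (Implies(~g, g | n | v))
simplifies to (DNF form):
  (g & ~n) | (n & ~v) | (v & ~n)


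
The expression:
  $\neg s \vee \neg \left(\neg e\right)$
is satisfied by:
  {e: True, s: False}
  {s: False, e: False}
  {s: True, e: True}


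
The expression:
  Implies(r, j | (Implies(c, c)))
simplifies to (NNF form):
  True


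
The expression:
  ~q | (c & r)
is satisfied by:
  {c: True, r: True, q: False}
  {c: True, r: False, q: False}
  {r: True, c: False, q: False}
  {c: False, r: False, q: False}
  {c: True, q: True, r: True}


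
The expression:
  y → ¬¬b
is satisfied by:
  {b: True, y: False}
  {y: False, b: False}
  {y: True, b: True}


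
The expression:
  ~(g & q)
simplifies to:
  ~g | ~q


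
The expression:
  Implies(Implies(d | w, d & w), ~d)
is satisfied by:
  {w: False, d: False}
  {d: True, w: False}
  {w: True, d: False}


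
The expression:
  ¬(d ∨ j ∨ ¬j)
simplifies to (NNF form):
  False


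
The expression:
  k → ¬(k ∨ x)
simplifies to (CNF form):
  ¬k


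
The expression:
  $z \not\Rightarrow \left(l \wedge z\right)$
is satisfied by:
  {z: True, l: False}


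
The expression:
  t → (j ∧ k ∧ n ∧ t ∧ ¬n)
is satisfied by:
  {t: False}


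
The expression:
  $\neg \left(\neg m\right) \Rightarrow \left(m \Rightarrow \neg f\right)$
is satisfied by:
  {m: False, f: False}
  {f: True, m: False}
  {m: True, f: False}


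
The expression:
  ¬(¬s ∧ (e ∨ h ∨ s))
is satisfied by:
  {s: True, h: False, e: False}
  {e: True, s: True, h: False}
  {s: True, h: True, e: False}
  {e: True, s: True, h: True}
  {e: False, h: False, s: False}


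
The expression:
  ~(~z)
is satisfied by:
  {z: True}


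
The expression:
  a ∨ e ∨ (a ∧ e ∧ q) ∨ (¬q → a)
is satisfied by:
  {a: True, q: True, e: True}
  {a: True, q: True, e: False}
  {a: True, e: True, q: False}
  {a: True, e: False, q: False}
  {q: True, e: True, a: False}
  {q: True, e: False, a: False}
  {e: True, q: False, a: False}


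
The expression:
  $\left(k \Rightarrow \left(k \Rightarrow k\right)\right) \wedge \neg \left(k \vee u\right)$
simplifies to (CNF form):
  $\neg k \wedge \neg u$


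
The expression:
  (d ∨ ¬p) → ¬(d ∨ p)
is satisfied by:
  {d: False}


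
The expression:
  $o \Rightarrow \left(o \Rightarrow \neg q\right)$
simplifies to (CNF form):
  $\neg o \vee \neg q$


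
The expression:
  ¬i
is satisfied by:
  {i: False}


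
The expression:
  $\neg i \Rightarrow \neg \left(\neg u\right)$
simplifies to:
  $i \vee u$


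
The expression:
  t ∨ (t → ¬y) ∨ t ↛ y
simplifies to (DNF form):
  True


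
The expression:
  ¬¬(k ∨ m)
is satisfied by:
  {k: True, m: True}
  {k: True, m: False}
  {m: True, k: False}


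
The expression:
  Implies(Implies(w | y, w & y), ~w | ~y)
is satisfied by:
  {w: False, y: False}
  {y: True, w: False}
  {w: True, y: False}


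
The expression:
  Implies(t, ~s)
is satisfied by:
  {s: False, t: False}
  {t: True, s: False}
  {s: True, t: False}


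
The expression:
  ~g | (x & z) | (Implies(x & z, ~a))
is always true.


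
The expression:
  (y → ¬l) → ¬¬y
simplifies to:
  y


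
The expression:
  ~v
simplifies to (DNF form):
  ~v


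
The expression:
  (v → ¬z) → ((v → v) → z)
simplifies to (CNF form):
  z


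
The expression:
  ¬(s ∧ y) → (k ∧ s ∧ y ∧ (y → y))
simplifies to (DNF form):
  s ∧ y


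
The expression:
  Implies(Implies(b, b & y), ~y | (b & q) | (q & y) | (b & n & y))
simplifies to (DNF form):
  q | ~y | (b & n)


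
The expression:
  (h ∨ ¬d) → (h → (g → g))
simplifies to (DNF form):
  True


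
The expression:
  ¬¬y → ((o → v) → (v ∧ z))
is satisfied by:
  {o: True, z: True, y: False, v: False}
  {o: True, z: False, y: False, v: False}
  {z: True, v: False, o: False, y: False}
  {v: False, z: False, o: False, y: False}
  {v: True, o: True, z: True, y: False}
  {v: True, o: True, z: False, y: False}
  {v: True, z: True, o: False, y: False}
  {v: True, z: False, o: False, y: False}
  {y: True, o: True, z: True, v: False}
  {y: True, o: True, z: False, v: False}
  {y: True, v: True, o: True, z: True}
  {y: True, v: True, z: True, o: False}


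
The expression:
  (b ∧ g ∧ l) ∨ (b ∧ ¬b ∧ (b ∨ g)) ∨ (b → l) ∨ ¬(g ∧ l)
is always true.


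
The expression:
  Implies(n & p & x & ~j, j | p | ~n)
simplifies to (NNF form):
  True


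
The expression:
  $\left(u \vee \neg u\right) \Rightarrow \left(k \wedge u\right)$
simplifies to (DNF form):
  $k \wedge u$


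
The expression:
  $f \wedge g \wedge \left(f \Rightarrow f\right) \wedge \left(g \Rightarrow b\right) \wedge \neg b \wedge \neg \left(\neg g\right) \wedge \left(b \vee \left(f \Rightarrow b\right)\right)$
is never true.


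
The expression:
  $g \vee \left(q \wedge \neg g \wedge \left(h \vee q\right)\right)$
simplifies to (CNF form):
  $g \vee q$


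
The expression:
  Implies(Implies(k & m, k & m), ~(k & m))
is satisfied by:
  {k: False, m: False}
  {m: True, k: False}
  {k: True, m: False}


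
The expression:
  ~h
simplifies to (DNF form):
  ~h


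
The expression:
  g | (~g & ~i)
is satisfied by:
  {g: True, i: False}
  {i: False, g: False}
  {i: True, g: True}


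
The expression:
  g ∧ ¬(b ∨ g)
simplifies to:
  False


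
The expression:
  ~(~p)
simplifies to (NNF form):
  p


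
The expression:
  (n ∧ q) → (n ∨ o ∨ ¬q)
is always true.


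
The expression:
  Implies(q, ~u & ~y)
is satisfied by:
  {y: False, q: False, u: False}
  {u: True, y: False, q: False}
  {y: True, u: False, q: False}
  {u: True, y: True, q: False}
  {q: True, u: False, y: False}


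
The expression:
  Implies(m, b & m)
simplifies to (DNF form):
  b | ~m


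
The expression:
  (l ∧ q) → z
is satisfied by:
  {z: True, l: False, q: False}
  {l: False, q: False, z: False}
  {z: True, q: True, l: False}
  {q: True, l: False, z: False}
  {z: True, l: True, q: False}
  {l: True, z: False, q: False}
  {z: True, q: True, l: True}


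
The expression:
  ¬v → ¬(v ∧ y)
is always true.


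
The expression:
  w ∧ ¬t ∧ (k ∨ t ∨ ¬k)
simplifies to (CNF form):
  w ∧ ¬t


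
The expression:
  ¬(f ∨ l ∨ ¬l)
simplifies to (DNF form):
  False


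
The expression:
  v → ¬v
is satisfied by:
  {v: False}


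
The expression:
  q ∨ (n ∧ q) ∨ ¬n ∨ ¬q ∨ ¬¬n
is always true.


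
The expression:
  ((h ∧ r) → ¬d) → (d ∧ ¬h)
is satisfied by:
  {r: True, d: True, h: False}
  {d: True, h: False, r: False}
  {r: True, h: True, d: True}


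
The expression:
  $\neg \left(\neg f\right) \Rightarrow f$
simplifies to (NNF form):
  $\text{True}$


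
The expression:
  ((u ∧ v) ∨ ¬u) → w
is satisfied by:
  {w: True, u: True, v: False}
  {w: True, u: False, v: False}
  {v: True, w: True, u: True}
  {v: True, w: True, u: False}
  {u: True, v: False, w: False}


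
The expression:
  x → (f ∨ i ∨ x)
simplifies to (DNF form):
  True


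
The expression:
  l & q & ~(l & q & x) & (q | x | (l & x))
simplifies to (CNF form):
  l & q & ~x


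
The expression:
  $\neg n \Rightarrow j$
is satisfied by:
  {n: True, j: True}
  {n: True, j: False}
  {j: True, n: False}


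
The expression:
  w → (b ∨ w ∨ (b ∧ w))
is always true.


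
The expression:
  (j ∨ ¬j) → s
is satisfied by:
  {s: True}


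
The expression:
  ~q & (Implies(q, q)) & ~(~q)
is never true.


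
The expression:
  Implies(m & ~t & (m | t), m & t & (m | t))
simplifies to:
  t | ~m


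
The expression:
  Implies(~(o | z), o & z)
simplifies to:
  o | z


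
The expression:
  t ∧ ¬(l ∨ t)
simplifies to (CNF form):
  False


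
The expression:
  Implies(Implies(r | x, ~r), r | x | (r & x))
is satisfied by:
  {r: True, x: True}
  {r: True, x: False}
  {x: True, r: False}


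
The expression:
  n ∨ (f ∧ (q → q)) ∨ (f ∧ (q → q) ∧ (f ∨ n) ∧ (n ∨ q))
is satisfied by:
  {n: True, f: True}
  {n: True, f: False}
  {f: True, n: False}


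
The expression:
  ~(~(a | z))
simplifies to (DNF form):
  a | z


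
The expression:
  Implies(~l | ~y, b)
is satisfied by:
  {b: True, l: True, y: True}
  {b: True, l: True, y: False}
  {b: True, y: True, l: False}
  {b: True, y: False, l: False}
  {l: True, y: True, b: False}


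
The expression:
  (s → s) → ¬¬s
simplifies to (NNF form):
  s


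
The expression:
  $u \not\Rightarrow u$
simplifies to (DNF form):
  $\text{False}$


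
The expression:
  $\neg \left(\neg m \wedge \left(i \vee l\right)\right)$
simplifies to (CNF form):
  $\left(m \vee \neg i\right) \wedge \left(m \vee \neg l\right)$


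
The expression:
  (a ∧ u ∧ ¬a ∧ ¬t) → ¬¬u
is always true.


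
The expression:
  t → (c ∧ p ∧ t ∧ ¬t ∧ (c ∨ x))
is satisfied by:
  {t: False}


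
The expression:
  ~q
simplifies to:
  ~q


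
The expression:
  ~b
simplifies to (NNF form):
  ~b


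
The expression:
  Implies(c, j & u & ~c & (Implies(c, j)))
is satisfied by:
  {c: False}


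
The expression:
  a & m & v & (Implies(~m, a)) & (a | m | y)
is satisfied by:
  {a: True, m: True, v: True}


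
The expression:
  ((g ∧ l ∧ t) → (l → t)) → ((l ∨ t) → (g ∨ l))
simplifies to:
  g ∨ l ∨ ¬t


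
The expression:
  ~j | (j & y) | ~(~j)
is always true.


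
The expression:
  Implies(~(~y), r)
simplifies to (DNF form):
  r | ~y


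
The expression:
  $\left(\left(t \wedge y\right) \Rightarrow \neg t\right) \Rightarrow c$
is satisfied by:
  {t: True, c: True, y: True}
  {t: True, c: True, y: False}
  {c: True, y: True, t: False}
  {c: True, y: False, t: False}
  {t: True, y: True, c: False}


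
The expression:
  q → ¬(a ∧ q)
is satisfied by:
  {q: False, a: False}
  {a: True, q: False}
  {q: True, a: False}


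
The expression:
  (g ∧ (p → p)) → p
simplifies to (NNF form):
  p ∨ ¬g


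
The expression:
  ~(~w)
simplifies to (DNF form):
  w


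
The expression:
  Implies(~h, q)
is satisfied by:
  {q: True, h: True}
  {q: True, h: False}
  {h: True, q: False}


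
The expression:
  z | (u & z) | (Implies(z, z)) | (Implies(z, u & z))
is always true.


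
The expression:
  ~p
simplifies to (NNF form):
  ~p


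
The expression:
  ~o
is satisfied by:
  {o: False}


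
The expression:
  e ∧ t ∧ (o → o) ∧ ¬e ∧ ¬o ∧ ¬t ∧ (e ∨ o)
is never true.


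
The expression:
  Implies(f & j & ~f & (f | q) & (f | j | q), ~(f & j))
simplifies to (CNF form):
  True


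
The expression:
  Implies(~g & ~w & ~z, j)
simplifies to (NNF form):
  g | j | w | z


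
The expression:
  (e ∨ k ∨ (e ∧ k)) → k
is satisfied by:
  {k: True, e: False}
  {e: False, k: False}
  {e: True, k: True}


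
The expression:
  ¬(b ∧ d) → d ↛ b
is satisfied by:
  {d: True}


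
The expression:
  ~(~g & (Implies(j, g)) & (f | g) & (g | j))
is always true.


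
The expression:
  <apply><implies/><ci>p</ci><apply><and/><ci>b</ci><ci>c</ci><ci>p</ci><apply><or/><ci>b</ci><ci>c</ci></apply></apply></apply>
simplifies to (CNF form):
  <apply><and/><apply><or/><ci>b</ci><apply><not/><ci>p</ci></apply></apply><apply><or/><ci>c</ci><apply><not/><ci>p</ci></apply></apply></apply>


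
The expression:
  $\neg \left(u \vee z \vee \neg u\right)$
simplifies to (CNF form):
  $\text{False}$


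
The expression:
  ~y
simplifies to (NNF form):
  ~y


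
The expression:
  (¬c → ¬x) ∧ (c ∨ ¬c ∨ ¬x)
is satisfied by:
  {c: True, x: False}
  {x: False, c: False}
  {x: True, c: True}


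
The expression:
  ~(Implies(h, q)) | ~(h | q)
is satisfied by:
  {q: False}


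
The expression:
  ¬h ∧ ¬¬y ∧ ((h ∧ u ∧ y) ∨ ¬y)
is never true.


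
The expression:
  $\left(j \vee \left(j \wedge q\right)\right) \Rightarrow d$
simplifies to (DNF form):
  $d \vee \neg j$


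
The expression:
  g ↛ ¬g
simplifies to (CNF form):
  g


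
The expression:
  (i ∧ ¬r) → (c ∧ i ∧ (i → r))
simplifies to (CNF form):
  r ∨ ¬i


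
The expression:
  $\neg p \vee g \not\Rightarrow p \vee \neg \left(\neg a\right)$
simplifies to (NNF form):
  $a \vee \neg p$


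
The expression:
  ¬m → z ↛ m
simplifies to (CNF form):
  m ∨ z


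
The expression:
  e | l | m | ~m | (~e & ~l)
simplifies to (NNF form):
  True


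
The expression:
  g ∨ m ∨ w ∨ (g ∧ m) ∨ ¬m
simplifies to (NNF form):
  True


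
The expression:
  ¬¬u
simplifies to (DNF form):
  u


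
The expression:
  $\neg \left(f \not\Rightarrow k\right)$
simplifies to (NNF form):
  $k \vee \neg f$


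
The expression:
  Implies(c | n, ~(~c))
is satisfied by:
  {c: True, n: False}
  {n: False, c: False}
  {n: True, c: True}


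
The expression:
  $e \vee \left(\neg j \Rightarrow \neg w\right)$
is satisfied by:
  {j: True, e: True, w: False}
  {j: True, w: False, e: False}
  {e: True, w: False, j: False}
  {e: False, w: False, j: False}
  {j: True, e: True, w: True}
  {j: True, w: True, e: False}
  {e: True, w: True, j: False}


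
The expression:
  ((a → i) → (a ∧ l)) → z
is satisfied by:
  {z: True, i: True, l: False, a: False}
  {z: True, i: False, l: False, a: False}
  {z: True, l: True, i: True, a: False}
  {z: True, l: True, i: False, a: False}
  {i: True, z: False, l: False, a: False}
  {i: False, z: False, l: False, a: False}
  {l: True, i: True, z: False, a: False}
  {l: True, i: False, z: False, a: False}
  {a: True, z: True, i: True, l: False}
  {a: True, z: True, i: False, l: False}
  {a: True, z: True, l: True, i: True}
  {a: True, z: True, l: True, i: False}
  {a: True, i: True, l: False, z: False}


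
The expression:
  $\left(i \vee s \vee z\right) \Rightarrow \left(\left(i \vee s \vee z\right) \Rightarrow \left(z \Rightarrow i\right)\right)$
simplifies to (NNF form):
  $i \vee \neg z$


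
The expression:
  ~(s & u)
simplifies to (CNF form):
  ~s | ~u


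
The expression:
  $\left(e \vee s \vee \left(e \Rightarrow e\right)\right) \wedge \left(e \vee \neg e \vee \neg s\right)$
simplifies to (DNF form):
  $\text{True}$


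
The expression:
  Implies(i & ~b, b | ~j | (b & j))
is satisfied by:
  {b: True, i: False, j: False}
  {i: False, j: False, b: False}
  {j: True, b: True, i: False}
  {j: True, i: False, b: False}
  {b: True, i: True, j: False}
  {i: True, b: False, j: False}
  {j: True, i: True, b: True}


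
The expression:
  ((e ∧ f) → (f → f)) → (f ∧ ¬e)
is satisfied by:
  {f: True, e: False}


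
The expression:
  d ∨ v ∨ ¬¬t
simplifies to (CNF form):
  d ∨ t ∨ v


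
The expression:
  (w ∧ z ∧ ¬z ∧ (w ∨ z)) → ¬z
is always true.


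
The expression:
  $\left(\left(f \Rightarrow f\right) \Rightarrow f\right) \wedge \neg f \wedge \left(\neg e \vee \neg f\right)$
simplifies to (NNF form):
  $\text{False}$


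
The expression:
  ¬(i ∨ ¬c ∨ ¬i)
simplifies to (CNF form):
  False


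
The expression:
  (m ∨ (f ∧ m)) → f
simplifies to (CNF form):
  f ∨ ¬m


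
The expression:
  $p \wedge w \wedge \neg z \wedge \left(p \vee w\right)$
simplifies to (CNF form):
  $p \wedge w \wedge \neg z$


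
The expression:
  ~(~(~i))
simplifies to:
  ~i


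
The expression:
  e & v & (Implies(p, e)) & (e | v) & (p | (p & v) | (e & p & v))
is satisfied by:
  {p: True, e: True, v: True}


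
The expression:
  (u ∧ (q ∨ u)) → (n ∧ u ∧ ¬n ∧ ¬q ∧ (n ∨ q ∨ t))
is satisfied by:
  {u: False}


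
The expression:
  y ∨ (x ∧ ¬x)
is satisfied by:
  {y: True}


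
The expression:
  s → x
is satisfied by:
  {x: True, s: False}
  {s: False, x: False}
  {s: True, x: True}


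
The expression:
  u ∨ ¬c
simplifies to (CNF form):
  u ∨ ¬c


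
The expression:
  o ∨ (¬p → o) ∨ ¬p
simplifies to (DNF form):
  True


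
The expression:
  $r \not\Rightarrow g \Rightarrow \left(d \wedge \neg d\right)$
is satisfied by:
  {g: True, r: False}
  {r: False, g: False}
  {r: True, g: True}


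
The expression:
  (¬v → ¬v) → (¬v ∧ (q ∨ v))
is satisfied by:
  {q: True, v: False}


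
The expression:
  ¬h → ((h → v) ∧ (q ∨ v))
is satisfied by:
  {q: True, v: True, h: True}
  {q: True, v: True, h: False}
  {q: True, h: True, v: False}
  {q: True, h: False, v: False}
  {v: True, h: True, q: False}
  {v: True, h: False, q: False}
  {h: True, v: False, q: False}


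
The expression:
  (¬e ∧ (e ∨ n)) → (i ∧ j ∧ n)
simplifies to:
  e ∨ (i ∧ j) ∨ ¬n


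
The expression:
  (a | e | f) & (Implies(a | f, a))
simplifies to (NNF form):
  a | (e & ~f)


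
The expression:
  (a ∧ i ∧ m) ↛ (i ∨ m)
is never true.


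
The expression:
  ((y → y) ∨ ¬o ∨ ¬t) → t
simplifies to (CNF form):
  t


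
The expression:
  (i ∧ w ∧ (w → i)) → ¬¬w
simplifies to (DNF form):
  True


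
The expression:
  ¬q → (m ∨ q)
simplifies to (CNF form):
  m ∨ q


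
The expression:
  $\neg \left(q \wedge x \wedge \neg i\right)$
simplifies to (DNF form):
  $i \vee \neg q \vee \neg x$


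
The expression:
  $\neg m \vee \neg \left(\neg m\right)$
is always true.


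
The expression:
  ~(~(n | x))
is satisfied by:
  {n: True, x: True}
  {n: True, x: False}
  {x: True, n: False}


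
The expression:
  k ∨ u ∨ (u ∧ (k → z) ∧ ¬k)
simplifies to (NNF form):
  k ∨ u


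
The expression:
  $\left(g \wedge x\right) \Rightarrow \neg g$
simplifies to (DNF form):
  $\neg g \vee \neg x$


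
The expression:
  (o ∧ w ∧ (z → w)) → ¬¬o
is always true.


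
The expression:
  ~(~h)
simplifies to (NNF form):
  h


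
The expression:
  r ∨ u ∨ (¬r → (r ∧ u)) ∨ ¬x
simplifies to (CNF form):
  r ∨ u ∨ ¬x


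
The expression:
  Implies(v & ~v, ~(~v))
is always true.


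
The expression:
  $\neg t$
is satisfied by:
  {t: False}


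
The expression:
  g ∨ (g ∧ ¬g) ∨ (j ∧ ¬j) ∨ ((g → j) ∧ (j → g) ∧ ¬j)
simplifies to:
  g ∨ ¬j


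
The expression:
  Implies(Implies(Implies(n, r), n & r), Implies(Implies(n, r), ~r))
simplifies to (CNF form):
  ~n | ~r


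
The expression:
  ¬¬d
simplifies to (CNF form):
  d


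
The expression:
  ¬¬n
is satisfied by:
  {n: True}


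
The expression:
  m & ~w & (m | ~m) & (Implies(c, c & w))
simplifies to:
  m & ~c & ~w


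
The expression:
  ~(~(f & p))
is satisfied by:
  {p: True, f: True}


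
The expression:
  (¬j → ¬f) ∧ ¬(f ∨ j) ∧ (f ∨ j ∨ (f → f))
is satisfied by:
  {f: False, j: False}


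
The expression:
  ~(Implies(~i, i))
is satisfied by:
  {i: False}


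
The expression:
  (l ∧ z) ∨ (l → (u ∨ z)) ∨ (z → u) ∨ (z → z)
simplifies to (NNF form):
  True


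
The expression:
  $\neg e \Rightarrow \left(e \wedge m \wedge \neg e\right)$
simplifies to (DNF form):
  $e$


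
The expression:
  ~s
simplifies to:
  ~s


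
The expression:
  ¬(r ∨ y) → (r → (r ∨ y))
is always true.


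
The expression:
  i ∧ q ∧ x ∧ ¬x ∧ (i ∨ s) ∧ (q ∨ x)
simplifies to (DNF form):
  False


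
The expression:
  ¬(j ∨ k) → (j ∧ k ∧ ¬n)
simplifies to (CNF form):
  j ∨ k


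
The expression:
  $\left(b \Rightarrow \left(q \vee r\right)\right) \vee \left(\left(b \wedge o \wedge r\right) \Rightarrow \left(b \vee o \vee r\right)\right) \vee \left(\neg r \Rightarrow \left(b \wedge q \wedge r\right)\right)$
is always true.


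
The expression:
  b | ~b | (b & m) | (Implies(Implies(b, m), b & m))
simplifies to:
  True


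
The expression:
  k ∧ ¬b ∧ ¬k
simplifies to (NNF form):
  False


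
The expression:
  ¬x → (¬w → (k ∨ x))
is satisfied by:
  {x: True, k: True, w: True}
  {x: True, k: True, w: False}
  {x: True, w: True, k: False}
  {x: True, w: False, k: False}
  {k: True, w: True, x: False}
  {k: True, w: False, x: False}
  {w: True, k: False, x: False}


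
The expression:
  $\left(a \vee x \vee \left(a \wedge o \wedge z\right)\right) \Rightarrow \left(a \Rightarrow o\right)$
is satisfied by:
  {o: True, a: False}
  {a: False, o: False}
  {a: True, o: True}


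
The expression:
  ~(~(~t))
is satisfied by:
  {t: False}


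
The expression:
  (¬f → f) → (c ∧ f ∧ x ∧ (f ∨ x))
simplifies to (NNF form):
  (c ∧ x) ∨ ¬f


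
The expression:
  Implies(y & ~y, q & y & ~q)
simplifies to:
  True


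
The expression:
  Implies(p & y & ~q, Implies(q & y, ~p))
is always true.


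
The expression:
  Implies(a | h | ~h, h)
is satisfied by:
  {h: True}


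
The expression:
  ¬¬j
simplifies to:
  j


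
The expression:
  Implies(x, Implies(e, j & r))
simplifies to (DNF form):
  ~e | ~x | (j & r)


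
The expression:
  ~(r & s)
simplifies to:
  ~r | ~s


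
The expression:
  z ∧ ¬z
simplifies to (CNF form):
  False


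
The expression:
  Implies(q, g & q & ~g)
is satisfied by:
  {q: False}


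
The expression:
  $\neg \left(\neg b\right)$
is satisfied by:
  {b: True}


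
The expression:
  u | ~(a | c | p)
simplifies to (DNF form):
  u | (~a & ~c & ~p)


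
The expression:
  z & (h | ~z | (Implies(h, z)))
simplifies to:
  z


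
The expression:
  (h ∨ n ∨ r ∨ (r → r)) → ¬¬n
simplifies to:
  n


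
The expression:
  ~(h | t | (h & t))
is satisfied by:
  {h: False, t: False}


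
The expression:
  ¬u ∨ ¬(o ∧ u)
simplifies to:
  ¬o ∨ ¬u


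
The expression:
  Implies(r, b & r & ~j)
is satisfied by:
  {b: True, r: False, j: False}
  {b: False, r: False, j: False}
  {j: True, b: True, r: False}
  {j: True, b: False, r: False}
  {r: True, b: True, j: False}


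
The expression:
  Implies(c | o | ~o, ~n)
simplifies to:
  ~n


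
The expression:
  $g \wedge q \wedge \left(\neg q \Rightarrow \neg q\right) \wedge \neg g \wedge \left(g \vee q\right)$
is never true.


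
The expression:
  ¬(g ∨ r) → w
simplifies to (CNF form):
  g ∨ r ∨ w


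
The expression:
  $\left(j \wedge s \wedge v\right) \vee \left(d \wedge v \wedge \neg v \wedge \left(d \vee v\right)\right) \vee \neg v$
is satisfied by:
  {j: True, s: True, v: False}
  {j: True, s: False, v: False}
  {s: True, j: False, v: False}
  {j: False, s: False, v: False}
  {v: True, j: True, s: True}


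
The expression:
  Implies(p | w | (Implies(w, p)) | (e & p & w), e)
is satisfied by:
  {e: True}


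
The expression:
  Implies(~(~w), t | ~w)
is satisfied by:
  {t: True, w: False}
  {w: False, t: False}
  {w: True, t: True}


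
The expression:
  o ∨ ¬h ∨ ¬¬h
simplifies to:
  True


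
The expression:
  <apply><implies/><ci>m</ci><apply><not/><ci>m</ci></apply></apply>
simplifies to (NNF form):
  <apply><not/><ci>m</ci></apply>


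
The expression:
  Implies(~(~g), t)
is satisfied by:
  {t: True, g: False}
  {g: False, t: False}
  {g: True, t: True}


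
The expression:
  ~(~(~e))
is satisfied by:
  {e: False}


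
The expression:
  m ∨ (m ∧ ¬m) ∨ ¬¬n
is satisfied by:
  {n: True, m: True}
  {n: True, m: False}
  {m: True, n: False}


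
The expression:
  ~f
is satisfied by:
  {f: False}


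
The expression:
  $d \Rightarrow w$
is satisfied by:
  {w: True, d: False}
  {d: False, w: False}
  {d: True, w: True}


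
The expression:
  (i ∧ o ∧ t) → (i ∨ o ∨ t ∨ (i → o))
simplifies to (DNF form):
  True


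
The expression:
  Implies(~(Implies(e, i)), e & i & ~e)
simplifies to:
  i | ~e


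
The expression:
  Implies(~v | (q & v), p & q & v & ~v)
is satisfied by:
  {v: True, q: False}


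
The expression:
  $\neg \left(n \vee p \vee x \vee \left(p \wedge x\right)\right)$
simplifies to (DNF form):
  $\neg n \wedge \neg p \wedge \neg x$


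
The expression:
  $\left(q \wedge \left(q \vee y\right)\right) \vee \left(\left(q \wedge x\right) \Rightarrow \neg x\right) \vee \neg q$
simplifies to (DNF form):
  $\text{True}$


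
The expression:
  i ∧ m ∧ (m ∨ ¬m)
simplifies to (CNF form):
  i ∧ m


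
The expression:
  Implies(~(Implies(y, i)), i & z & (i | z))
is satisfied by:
  {i: True, y: False}
  {y: False, i: False}
  {y: True, i: True}


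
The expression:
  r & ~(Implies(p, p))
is never true.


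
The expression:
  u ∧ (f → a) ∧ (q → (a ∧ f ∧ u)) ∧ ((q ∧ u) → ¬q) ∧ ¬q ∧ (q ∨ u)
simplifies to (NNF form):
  u ∧ ¬q ∧ (a ∨ ¬f)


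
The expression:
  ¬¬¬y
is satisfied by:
  {y: False}


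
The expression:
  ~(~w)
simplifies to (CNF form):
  w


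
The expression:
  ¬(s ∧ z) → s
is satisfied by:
  {s: True}


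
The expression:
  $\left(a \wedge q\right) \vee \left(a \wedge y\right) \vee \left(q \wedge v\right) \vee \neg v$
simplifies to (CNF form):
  $\left(a \vee q \vee \neg v\right) \wedge \left(q \vee y \vee \neg v\right)$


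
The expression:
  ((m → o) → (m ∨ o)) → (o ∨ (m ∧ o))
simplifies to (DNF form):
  o ∨ ¬m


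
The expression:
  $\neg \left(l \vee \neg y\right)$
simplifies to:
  $y \wedge \neg l$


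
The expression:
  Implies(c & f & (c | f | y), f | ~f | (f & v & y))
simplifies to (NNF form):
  True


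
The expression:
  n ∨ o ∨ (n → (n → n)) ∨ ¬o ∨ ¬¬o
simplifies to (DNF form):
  True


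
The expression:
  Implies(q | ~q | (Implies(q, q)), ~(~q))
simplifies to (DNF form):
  q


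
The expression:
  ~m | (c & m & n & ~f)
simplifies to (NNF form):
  ~m | (c & n & ~f)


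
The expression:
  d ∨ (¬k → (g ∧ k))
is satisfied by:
  {d: True, k: True}
  {d: True, k: False}
  {k: True, d: False}


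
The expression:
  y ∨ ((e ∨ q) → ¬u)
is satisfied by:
  {y: True, e: False, u: False, q: False}
  {y: True, q: True, e: False, u: False}
  {y: True, e: True, u: False, q: False}
  {y: True, q: True, e: True, u: False}
  {q: False, e: False, u: False, y: False}
  {q: True, e: False, u: False, y: False}
  {e: True, q: False, u: False, y: False}
  {q: True, e: True, u: False, y: False}
  {u: True, y: True, q: False, e: False}
  {q: True, u: True, y: True, e: False}
  {u: True, y: True, e: True, q: False}
  {q: True, u: True, y: True, e: True}
  {u: True, y: False, e: False, q: False}


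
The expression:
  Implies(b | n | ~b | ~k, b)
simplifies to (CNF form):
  b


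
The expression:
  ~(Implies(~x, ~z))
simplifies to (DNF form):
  z & ~x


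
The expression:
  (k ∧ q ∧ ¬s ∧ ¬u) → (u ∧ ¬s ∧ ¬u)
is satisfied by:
  {u: True, s: True, k: False, q: False}
  {u: True, k: False, q: False, s: False}
  {s: True, k: False, q: False, u: False}
  {s: False, k: False, q: False, u: False}
  {u: True, q: True, s: True, k: False}
  {u: True, q: True, s: False, k: False}
  {q: True, s: True, u: False, k: False}
  {q: True, u: False, k: False, s: False}
  {s: True, u: True, k: True, q: False}
  {u: True, k: True, s: False, q: False}
  {s: True, k: True, u: False, q: False}
  {k: True, u: False, q: False, s: False}
  {u: True, q: True, k: True, s: True}
  {u: True, q: True, k: True, s: False}
  {q: True, k: True, s: True, u: False}


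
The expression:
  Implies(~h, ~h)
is always true.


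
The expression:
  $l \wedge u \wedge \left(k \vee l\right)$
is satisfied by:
  {u: True, l: True}


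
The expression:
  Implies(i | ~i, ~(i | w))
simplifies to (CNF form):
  ~i & ~w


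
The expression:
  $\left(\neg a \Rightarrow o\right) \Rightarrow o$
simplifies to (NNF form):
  $o \vee \neg a$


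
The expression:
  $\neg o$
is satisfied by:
  {o: False}


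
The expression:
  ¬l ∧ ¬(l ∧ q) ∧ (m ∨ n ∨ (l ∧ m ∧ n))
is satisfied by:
  {n: True, m: True, l: False}
  {n: True, l: False, m: False}
  {m: True, l: False, n: False}


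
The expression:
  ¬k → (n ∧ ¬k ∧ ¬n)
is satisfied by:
  {k: True}


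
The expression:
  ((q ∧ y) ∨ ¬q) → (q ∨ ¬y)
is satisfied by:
  {q: True, y: False}
  {y: False, q: False}
  {y: True, q: True}


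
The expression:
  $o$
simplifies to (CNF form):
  $o$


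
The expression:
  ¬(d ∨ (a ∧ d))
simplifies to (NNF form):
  ¬d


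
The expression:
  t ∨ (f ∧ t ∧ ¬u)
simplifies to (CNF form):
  t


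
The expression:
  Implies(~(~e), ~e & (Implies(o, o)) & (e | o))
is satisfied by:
  {e: False}


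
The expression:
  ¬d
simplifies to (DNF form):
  ¬d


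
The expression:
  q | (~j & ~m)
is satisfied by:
  {q: True, m: False, j: False}
  {j: True, q: True, m: False}
  {q: True, m: True, j: False}
  {j: True, q: True, m: True}
  {j: False, m: False, q: False}


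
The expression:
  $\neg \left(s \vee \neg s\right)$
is never true.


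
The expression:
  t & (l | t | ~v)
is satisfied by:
  {t: True}


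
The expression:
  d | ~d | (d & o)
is always true.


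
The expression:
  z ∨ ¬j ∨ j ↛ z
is always true.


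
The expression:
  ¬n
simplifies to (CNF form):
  ¬n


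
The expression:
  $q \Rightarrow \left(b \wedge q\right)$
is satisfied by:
  {b: True, q: False}
  {q: False, b: False}
  {q: True, b: True}


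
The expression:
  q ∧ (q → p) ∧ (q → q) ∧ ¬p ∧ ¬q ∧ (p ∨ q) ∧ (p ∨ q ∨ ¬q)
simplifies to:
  False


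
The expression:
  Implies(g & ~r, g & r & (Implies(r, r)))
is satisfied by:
  {r: True, g: False}
  {g: False, r: False}
  {g: True, r: True}


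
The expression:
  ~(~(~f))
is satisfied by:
  {f: False}


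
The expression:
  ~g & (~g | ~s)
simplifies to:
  ~g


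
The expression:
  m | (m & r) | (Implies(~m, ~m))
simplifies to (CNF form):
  True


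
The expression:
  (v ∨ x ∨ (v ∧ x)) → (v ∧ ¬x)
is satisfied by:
  {x: False}


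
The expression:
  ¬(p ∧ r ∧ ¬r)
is always true.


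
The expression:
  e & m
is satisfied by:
  {m: True, e: True}


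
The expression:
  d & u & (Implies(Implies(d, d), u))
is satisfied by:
  {u: True, d: True}


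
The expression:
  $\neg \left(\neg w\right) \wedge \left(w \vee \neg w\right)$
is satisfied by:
  {w: True}


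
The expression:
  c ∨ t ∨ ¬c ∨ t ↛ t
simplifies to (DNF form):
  True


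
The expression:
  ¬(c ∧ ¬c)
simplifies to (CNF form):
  True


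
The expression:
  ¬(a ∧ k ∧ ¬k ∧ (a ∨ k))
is always true.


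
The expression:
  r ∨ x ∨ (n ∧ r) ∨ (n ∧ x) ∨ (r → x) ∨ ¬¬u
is always true.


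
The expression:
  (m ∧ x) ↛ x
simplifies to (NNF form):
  False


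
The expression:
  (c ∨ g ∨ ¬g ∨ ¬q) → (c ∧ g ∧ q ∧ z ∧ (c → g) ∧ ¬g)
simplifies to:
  False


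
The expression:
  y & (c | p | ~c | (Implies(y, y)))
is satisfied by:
  {y: True}


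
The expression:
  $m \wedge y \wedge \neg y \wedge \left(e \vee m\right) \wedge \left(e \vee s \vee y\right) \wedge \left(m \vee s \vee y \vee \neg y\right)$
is never true.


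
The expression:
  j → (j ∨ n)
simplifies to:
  True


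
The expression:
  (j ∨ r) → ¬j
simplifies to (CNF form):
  ¬j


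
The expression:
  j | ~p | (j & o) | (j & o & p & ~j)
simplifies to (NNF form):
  j | ~p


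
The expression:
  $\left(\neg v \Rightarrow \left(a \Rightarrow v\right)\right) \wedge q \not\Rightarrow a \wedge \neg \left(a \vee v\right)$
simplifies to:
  $q \wedge \neg a \wedge \neg v$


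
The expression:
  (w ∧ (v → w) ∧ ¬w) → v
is always true.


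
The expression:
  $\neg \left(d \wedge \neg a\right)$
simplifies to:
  $a \vee \neg d$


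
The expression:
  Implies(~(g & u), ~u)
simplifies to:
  g | ~u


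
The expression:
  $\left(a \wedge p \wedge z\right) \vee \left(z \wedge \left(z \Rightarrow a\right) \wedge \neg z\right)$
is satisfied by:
  {a: True, z: True, p: True}


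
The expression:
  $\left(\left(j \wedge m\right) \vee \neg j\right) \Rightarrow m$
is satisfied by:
  {m: True, j: True}
  {m: True, j: False}
  {j: True, m: False}


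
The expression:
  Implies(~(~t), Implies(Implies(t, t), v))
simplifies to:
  v | ~t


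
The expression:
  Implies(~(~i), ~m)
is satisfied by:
  {m: False, i: False}
  {i: True, m: False}
  {m: True, i: False}


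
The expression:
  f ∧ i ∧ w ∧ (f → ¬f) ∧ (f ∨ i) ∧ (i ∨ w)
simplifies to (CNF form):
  False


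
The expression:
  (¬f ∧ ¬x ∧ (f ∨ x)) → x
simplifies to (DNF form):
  True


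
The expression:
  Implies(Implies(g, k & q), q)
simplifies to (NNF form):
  g | q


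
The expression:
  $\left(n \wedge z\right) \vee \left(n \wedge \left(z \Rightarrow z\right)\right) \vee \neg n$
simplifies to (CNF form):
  $\text{True}$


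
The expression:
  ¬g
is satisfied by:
  {g: False}


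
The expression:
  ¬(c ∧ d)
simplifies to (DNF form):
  ¬c ∨ ¬d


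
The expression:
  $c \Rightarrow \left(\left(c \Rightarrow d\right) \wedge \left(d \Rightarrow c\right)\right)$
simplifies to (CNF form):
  $d \vee \neg c$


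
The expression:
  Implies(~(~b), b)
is always true.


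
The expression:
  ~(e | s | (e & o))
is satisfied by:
  {e: False, s: False}


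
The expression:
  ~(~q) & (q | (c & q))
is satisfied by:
  {q: True}


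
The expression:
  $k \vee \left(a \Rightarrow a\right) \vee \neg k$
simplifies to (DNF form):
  $\text{True}$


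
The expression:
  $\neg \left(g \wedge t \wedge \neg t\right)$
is always true.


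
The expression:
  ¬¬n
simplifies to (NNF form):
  n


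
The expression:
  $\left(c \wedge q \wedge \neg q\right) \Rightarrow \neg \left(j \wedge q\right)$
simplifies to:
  $\text{True}$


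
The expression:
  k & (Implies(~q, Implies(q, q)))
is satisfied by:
  {k: True}


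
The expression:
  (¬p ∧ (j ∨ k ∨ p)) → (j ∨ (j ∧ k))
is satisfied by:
  {p: True, j: True, k: False}
  {p: True, j: False, k: False}
  {j: True, p: False, k: False}
  {p: False, j: False, k: False}
  {p: True, k: True, j: True}
  {p: True, k: True, j: False}
  {k: True, j: True, p: False}


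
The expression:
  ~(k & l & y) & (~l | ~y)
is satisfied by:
  {l: False, y: False}
  {y: True, l: False}
  {l: True, y: False}


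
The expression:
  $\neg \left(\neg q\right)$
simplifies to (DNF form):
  $q$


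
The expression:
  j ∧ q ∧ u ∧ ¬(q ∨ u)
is never true.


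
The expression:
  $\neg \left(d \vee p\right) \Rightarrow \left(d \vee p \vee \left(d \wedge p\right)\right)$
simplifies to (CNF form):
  $d \vee p$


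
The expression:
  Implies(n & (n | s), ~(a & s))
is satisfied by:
  {s: False, n: False, a: False}
  {a: True, s: False, n: False}
  {n: True, s: False, a: False}
  {a: True, n: True, s: False}
  {s: True, a: False, n: False}
  {a: True, s: True, n: False}
  {n: True, s: True, a: False}
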